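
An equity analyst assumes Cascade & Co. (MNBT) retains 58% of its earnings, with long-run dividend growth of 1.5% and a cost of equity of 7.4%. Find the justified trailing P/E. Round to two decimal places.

Payout ratio b = 1 − 0.58 = 0.42.
Justified trailing P/E = b(1+g)/(r−g) = 0.42×(1+0.015)/(0.074−0.015) = 7.2254

7.23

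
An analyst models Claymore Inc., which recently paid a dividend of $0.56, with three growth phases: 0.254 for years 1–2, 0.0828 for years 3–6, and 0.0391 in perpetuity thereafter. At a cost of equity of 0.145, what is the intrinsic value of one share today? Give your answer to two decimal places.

$8.90

Three-stage DDM. Project D₁…D_6; terminal Gordon value at t=6 with g = 0.0391; discount at r = 0.145.
D_1 = 0.7022
D_2 = 0.8806
D_3 = 0.9535
D_4 = 1.0325
D_5 = 1.1180
D_6 = 1.2105
TV_6 = 1.2579/(0.145−0.0391) = 11.8778
P₀ = Σ Dₜ/(1+r)ᵗ + TV_6/(1+r)^6 = 8.8973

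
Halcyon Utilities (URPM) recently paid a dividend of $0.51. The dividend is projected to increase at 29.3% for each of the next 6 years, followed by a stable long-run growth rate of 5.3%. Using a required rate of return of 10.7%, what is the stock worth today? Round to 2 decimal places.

$30.71

Two-stage DDM. Project D₁…D_6 at 0.293, terminal growth 0.053, discount at r = 0.107.
D_1 = 0.6594
D_2 = 0.8526
D_3 = 1.1025
D_4 = 1.4255
D_5 = 1.8432
D_6 = 2.3832
Terminal value at t=6: TV = D_7/(r−g) = 2.5095/(0.107−0.053) = 46.4725
P₀ = 0.6594/(1+0.107)^1 + 0.8526/(1+0.107)^2 + 1.1025/(1+0.107)^3 + 1.4255/(1+0.107)^4 + 1.8432/(1+0.107)^5 + 2.3832/(1+0.107)^6 + 46.4725/(1+0.107)^6 = 30.7100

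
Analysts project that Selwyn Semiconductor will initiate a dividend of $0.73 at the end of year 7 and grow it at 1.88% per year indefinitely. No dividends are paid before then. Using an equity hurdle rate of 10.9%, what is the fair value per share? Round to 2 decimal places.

Deferred-dividend DDM. At t=6 the remaining stream is a growing perpetuity with first payment D_7 = 0.73.
V_6 = D_7/(r−g) = 0.73/(0.109−0.0188) = 8.0931
P₀ = V_6/(1+r)^6 = 8.0931/(1+0.109)^6 = 4.3504

$4.35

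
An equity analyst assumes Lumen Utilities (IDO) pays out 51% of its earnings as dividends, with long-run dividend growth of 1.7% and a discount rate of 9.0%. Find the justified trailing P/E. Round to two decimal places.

Justified trailing P/E = b(1+g)/(r−g) = 0.51×(1+0.017)/(0.09−0.017) = 7.1051

7.11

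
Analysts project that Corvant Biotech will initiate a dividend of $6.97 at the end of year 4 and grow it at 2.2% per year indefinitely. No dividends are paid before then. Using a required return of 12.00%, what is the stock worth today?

Deferred-dividend DDM. At t=3 the remaining stream is a growing perpetuity with first payment D_4 = 6.97.
V_3 = D_4/(r−g) = 6.97/(0.12−0.022) = 71.1224
P₀ = V_3/(1+r)^3 = 71.1224/(1+0.12)^3 = 50.6236

$50.62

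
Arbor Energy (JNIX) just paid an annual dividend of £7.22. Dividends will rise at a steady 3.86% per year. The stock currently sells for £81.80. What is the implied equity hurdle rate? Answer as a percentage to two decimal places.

13.03%

Rearranging the constant-growth DDM: r = D₁/P₀ + g.
D₁ = 7.22 × (1 + 0.0386) = 7.4987.
r = 7.4987 / 81.80 + 0.0386 = 0.09167 + 0.0386 = 0.13027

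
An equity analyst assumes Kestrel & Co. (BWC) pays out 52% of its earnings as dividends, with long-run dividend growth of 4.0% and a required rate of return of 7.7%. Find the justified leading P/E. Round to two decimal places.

Justified leading P/E = b/(r−g) = 0.52/(0.077−0.04) = 14.0541

14.05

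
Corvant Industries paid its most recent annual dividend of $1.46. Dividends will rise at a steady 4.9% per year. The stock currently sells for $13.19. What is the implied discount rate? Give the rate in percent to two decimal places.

16.51%

Rearranging the constant-growth DDM: r = D₁/P₀ + g.
D₁ = 1.46 × (1 + 0.049) = 1.5315.
r = 1.5315 / 13.19 + 0.049 = 0.11611 + 0.049 = 0.16511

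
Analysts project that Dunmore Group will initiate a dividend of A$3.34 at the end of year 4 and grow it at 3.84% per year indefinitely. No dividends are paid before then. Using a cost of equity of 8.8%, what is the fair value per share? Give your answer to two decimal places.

A$52.29

Deferred-dividend DDM. At t=3 the remaining stream is a growing perpetuity with first payment D_4 = 3.34.
V_3 = D_4/(r−g) = 3.34/(0.088−0.0384) = 67.3387
P₀ = V_3/(1+r)^3 = 67.3387/(1+0.088)^3 = 52.2851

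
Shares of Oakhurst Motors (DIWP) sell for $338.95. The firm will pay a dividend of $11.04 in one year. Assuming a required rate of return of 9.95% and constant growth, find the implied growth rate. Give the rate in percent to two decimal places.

6.69%

From P₀ = D₁/(r − g), the implied growth is g = r − D₁/P₀.
g = 0.0995 − 11.04/338.95 = 0.0995 − 0.03257 = 0.06693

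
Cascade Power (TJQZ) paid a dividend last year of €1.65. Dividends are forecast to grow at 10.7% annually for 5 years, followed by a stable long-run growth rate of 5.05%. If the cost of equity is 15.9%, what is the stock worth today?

Two-stage DDM. Project D₁…D_5 at 0.107, terminal growth 0.0505, discount at r = 0.159.
D_1 = 1.8265
D_2 = 2.0220
D_3 = 2.2383
D_4 = 2.4778
D_5 = 2.7430
Terminal value at t=5: TV = D_6/(r−g) = 2.8815/(0.159−0.0505) = 26.5576
P₀ = 1.8265/(1+0.159)^1 + 2.0220/(1+0.159)^2 + 2.2383/(1+0.159)^3 + 2.4778/(1+0.159)^4 + 2.7430/(1+0.159)^5 + 26.5576/(1+0.159)^5 = 19.9028

€19.90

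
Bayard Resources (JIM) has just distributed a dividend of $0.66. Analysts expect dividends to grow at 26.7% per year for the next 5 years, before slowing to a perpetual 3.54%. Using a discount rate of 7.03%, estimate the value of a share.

Two-stage DDM. Project D₁…D_5 at 0.267, terminal growth 0.0354, discount at r = 0.0703.
D_1 = 0.8362
D_2 = 1.0595
D_3 = 1.3424
D_4 = 1.7008
D_5 = 2.1549
Terminal value at t=5: TV = D_6/(r−g) = 2.2312/(0.0703−0.0354) = 63.9307
P₀ = 0.8362/(1+0.0703)^1 + 1.0595/(1+0.0703)^2 + 1.3424/(1+0.0703)^3 + 1.7008/(1+0.0703)^4 + 2.1549/(1+0.0703)^5 + 63.9307/(1+0.0703)^5 = 51.1493

$51.15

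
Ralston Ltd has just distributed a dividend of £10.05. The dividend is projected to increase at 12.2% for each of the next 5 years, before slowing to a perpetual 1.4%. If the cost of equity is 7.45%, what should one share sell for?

Two-stage DDM. Project D₁…D_5 at 0.122, terminal growth 0.014, discount at r = 0.0745.
D_1 = 11.2761
D_2 = 12.6518
D_3 = 14.1953
D_4 = 15.9271
D_5 = 17.8702
Terminal value at t=5: TV = D_6/(r−g) = 18.1204/(0.0745−0.014) = 299.5111
P₀ = 11.2761/(1+0.0745)^1 + 12.6518/(1+0.0745)^2 + 14.1953/(1+0.0745)^3 + 15.9271/(1+0.0745)^4 + 17.8702/(1+0.0745)^5 + 299.5111/(1+0.0745)^5 = 266.4331

£266.43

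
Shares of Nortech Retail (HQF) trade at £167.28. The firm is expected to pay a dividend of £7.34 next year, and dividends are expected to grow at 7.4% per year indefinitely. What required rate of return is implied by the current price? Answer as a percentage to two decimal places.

Rearranging the constant-growth DDM: r = D₁/P₀ + g.
r = 7.3400 / 167.28 + 0.074 = 0.04388 + 0.074 = 0.11788

11.79%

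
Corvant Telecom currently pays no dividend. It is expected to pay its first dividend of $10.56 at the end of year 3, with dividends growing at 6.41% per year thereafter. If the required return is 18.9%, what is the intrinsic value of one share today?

$59.81

Deferred-dividend DDM. At t=2 the remaining stream is a growing perpetuity with first payment D_3 = 10.56.
V_2 = D_3/(r−g) = 10.56/(0.189−0.0641) = 84.5476
P₀ = V_2/(1+r)^2 = 84.5476/(1+0.189)^2 = 59.8050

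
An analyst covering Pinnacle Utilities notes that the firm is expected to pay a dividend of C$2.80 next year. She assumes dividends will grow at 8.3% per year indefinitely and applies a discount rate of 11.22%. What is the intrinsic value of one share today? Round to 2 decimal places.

C$95.89

Gordon growth model: P₀ = D₁/(r − g), with D₁ = 2.80 given directly.
P₀ = 2.8000 / (0.1122 − 0.083) = 2.8000 / 0.0292 = 95.8904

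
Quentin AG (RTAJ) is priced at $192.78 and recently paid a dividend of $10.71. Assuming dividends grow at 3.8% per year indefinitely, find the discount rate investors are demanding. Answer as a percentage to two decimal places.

Rearranging the constant-growth DDM: r = D₁/P₀ + g.
D₁ = 10.71 × (1 + 0.038) = 11.1170.
r = 11.1170 / 192.78 + 0.038 = 0.05767 + 0.038 = 0.09567

9.57%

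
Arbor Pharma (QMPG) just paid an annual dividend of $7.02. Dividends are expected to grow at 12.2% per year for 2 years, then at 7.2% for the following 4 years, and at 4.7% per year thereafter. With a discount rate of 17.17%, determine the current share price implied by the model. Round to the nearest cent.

$71.75

Three-stage DDM. Project D₁…D_6; terminal Gordon value at t=6 with g = 0.047; discount at r = 0.1717.
D_1 = 7.8764
D_2 = 8.8374
D_3 = 9.4737
D_4 = 10.1558
D_5 = 10.8870
D_6 = 11.6708
TV_6 = 12.2194/(0.1717−0.047) = 97.9901
P₀ = Σ Dₜ/(1+r)ᵗ + TV_6/(1+r)^6 = 71.7459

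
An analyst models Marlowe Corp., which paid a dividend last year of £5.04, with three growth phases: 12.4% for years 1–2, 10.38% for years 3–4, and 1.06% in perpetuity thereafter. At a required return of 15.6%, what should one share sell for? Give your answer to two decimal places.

£48.75

Three-stage DDM. Project D₁…D_4; terminal Gordon value at t=4 with g = 0.0106; discount at r = 0.156.
D_1 = 5.6650
D_2 = 6.3674
D_3 = 7.0284
D_4 = 7.7579
TV_4 = 7.8401/(0.156−0.0106) = 53.9211
P₀ = Σ Dₜ/(1+r)ᵗ + TV_4/(1+r)^4 = 48.7537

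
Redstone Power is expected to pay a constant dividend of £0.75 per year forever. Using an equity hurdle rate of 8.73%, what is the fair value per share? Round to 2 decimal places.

£8.59

Zero-growth DDM (perpetuity): P₀ = D/r = 0.75 / 0.0873 = 8.5911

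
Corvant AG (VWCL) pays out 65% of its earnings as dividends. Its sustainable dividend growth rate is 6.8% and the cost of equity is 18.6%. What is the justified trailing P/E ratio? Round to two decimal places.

5.88

Justified trailing P/E = b(1+g)/(r−g) = 0.65×(1+0.068)/(0.186−0.068) = 5.8831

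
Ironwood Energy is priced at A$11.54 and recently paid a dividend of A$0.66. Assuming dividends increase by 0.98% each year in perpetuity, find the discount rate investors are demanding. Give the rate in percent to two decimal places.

Rearranging the constant-growth DDM: r = D₁/P₀ + g.
D₁ = 0.66 × (1 + 0.0098) = 0.6665.
r = 0.6665 / 11.54 + 0.0098 = 0.05775 + 0.0098 = 0.06755

6.76%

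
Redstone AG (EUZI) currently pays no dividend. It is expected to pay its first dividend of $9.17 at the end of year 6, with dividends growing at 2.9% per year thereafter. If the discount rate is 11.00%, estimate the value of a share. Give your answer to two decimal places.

$67.18

Deferred-dividend DDM. At t=5 the remaining stream is a growing perpetuity with first payment D_6 = 9.17.
V_5 = D_6/(r−g) = 9.17/(0.11−0.029) = 113.2099
P₀ = V_5/(1+r)^5 = 113.2099/(1+0.11)^5 = 67.1846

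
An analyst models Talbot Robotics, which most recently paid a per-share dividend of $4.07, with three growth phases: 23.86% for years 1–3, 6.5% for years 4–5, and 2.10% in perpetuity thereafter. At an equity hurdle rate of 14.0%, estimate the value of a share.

$62.97

Three-stage DDM. Project D₁…D_5; terminal Gordon value at t=5 with g = 0.021; discount at r = 0.14.
D_1 = 5.0411
D_2 = 6.2439
D_3 = 7.7337
D_4 = 8.2364
D_5 = 8.7718
TV_5 = 8.9560/(0.14−0.021) = 75.2602
P₀ = Σ Dₜ/(1+r)ᵗ + TV_5/(1+r)^5 = 62.9667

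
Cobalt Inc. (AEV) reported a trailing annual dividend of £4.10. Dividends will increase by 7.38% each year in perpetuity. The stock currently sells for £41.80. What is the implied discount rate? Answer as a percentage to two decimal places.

Rearranging the constant-growth DDM: r = D₁/P₀ + g.
D₁ = 4.10 × (1 + 0.0738) = 4.4026.
r = 4.4026 / 41.80 + 0.0738 = 0.10532 + 0.0738 = 0.17912

17.91%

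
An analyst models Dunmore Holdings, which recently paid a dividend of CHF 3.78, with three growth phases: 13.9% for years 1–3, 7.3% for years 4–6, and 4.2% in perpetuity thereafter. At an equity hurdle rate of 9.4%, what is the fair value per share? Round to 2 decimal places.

Three-stage DDM. Project D₁…D_6; terminal Gordon value at t=6 with g = 0.042; discount at r = 0.094.
D_1 = 4.3054
D_2 = 4.9039
D_3 = 5.5855
D_4 = 5.9933
D_5 = 6.4308
D_6 = 6.9002
TV_6 = 7.1900/(0.094−0.042) = 138.2695
P₀ = Σ Dₜ/(1+r)ᵗ + TV_6/(1+r)^6 = 105.2648

CHF 105.26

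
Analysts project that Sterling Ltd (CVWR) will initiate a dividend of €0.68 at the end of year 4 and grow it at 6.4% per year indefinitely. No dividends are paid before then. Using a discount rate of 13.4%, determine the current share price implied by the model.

Deferred-dividend DDM. At t=3 the remaining stream is a growing perpetuity with first payment D_4 = 0.68.
V_3 = D_4/(r−g) = 0.68/(0.134−0.064) = 9.7143
P₀ = V_3/(1+r)^3 = 9.7143/(1+0.134)^3 = 6.6615

€6.66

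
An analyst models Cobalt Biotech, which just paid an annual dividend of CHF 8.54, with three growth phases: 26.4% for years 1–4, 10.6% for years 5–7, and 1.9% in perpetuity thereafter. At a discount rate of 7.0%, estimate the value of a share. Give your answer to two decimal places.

CHF 473.01

Three-stage DDM. Project D₁…D_7; terminal Gordon value at t=7 with g = 0.019; discount at r = 0.07.
D_1 = 10.7946
D_2 = 13.6443
D_3 = 17.2464
D_4 = 21.7995
D_5 = 24.1102
D_6 = 26.6659
D_7 = 29.4925
TV_7 = 30.0529/(0.07−0.019) = 589.2717
P₀ = Σ Dₜ/(1+r)ᵗ + TV_7/(1+r)^7 = 473.0089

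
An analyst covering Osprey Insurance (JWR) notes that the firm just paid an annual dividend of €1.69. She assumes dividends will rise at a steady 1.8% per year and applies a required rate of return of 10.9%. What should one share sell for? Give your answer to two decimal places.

€18.91

Gordon growth model: P₀ = D₁/(r − g). D₁ = 1.69 × (1 + 0.018) = 1.7204.
P₀ = 1.7204 / (0.109 − 0.018) = 1.7204 / 0.091 = 18.9057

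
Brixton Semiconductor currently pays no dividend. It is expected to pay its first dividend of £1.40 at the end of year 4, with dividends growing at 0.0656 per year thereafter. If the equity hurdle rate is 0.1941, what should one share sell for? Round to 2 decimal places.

Deferred-dividend DDM. At t=3 the remaining stream is a growing perpetuity with first payment D_4 = 1.40.
V_3 = D_4/(r−g) = 1.40/(0.1941−0.0656) = 10.8949
P₀ = V_3/(1+r)^3 = 10.8949/(1+0.1941)^3 = 6.3989

£6.40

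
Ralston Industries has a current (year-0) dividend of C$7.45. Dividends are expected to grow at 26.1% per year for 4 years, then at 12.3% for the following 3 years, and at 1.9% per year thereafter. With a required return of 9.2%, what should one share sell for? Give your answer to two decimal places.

C$286.41

Three-stage DDM. Project D₁…D_7; terminal Gordon value at t=7 with g = 0.019; discount at r = 0.092.
D_1 = 9.3945
D_2 = 11.8464
D_3 = 14.9383
D_4 = 18.8372
D_5 = 21.1542
D_6 = 23.7562
D_7 = 26.6782
TV_7 = 27.1850/(0.092−0.019) = 372.3979
P₀ = Σ Dₜ/(1+r)ᵗ + TV_7/(1+r)^7 = 286.4147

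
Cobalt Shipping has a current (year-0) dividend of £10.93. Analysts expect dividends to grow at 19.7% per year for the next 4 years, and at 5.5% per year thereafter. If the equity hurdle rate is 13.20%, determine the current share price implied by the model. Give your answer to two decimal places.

Two-stage DDM. Project D₁…D_4 at 0.197, terminal growth 0.055, discount at r = 0.132.
D_1 = 13.0832
D_2 = 15.6606
D_3 = 18.7457
D_4 = 22.4387
Terminal value at t=4: TV = D_5/(r−g) = 23.6728/(0.132−0.055) = 307.4387
P₀ = 13.0832/(1+0.132)^1 + 15.6606/(1+0.132)^2 + 18.7457/(1+0.132)^3 + 22.4387/(1+0.132)^4 + 307.4387/(1+0.132)^4 = 237.5958

£237.60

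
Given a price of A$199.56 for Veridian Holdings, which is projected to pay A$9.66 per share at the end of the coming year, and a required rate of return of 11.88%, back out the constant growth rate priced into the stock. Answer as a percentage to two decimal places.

From P₀ = D₁/(r − g), the implied growth is g = r − D₁/P₀.
g = 0.1188 − 9.66/199.56 = 0.1188 − 0.04841 = 0.07039

7.04%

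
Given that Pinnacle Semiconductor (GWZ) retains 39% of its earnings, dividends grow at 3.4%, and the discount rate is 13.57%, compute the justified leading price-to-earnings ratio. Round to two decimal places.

6.00

Payout ratio b = 1 − 0.39 = 0.61.
Justified leading P/E = b/(r−g) = 0.61/(0.1357−0.034) = 5.9980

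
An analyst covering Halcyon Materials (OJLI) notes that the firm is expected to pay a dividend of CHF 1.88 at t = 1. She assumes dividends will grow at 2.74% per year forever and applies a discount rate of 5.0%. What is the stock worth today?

CHF 83.19

Gordon growth model: P₀ = D₁/(r − g), with D₁ = 1.88 given directly.
P₀ = 1.8800 / (0.05 − 0.0274) = 1.8800 / 0.0226 = 83.1858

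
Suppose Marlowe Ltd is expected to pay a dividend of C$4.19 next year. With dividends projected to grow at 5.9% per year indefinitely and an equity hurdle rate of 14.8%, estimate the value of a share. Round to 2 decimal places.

C$47.08

Gordon growth model: P₀ = D₁/(r − g), with D₁ = 4.19 given directly.
P₀ = 4.1900 / (0.148 − 0.059) = 4.1900 / 0.089 = 47.0787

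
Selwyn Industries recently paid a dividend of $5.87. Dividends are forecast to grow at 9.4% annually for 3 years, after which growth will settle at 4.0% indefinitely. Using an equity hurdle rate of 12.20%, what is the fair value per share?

$85.76

Two-stage DDM. Project D₁…D_3 at 0.094, terminal growth 0.04, discount at r = 0.122.
D_1 = 6.4218
D_2 = 7.0254
D_3 = 7.6858
Terminal value at t=3: TV = D_4/(r−g) = 7.9933/(0.122−0.04) = 97.4787
P₀ = 6.4218/(1+0.122)^1 + 7.0254/(1+0.122)^2 + 7.6858/(1+0.122)^3 + 97.4787/(1+0.122)^3 = 85.7586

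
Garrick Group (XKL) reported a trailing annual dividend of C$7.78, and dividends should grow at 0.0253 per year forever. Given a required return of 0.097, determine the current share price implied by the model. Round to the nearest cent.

Gordon growth model: P₀ = D₁/(r − g). D₁ = 7.78 × (1 + 0.0253) = 7.9768.
P₀ = 7.9768 / (0.097 − 0.0253) = 7.9768 / 0.0717 = 111.2529

C$111.25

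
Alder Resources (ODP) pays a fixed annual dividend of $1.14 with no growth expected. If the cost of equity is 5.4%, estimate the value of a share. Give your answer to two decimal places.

$21.11

Zero-growth DDM (perpetuity): P₀ = D/r = 1.14 / 0.054 = 21.1111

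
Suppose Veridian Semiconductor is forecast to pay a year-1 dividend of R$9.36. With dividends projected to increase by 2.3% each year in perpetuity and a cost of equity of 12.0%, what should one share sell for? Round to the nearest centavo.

Gordon growth model: P₀ = D₁/(r − g), with D₁ = 9.36 given directly.
P₀ = 9.3600 / (0.12 − 0.023) = 9.3600 / 0.097 = 96.4948

R$96.49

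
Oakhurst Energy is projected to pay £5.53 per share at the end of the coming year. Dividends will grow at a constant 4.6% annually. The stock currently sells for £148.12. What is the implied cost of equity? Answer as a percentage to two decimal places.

8.33%

Rearranging the constant-growth DDM: r = D₁/P₀ + g.
r = 5.5300 / 148.12 + 0.046 = 0.03733 + 0.046 = 0.08333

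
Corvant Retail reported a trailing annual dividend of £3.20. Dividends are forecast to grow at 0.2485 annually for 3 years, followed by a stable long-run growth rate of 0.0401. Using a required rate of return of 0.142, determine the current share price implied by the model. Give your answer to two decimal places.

£54.18

Two-stage DDM. Project D₁…D_3 at 0.2485, terminal growth 0.0401, discount at r = 0.142.
D_1 = 3.9952
D_2 = 4.9880
D_3 = 6.2275
Terminal value at t=3: TV = D_4/(r−g) = 6.4773/(0.142−0.0401) = 63.5648
P₀ = 3.9952/(1+0.142)^1 + 4.9880/(1+0.142)^2 + 6.2275/(1+0.142)^3 + 63.5648/(1+0.142)^3 = 54.1839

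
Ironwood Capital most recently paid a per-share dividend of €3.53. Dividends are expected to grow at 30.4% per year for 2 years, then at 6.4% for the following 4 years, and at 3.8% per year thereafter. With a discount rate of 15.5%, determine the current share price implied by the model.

€51.95

Three-stage DDM. Project D₁…D_6; terminal Gordon value at t=6 with g = 0.038; discount at r = 0.155.
D_1 = 4.6031
D_2 = 6.0025
D_3 = 6.3866
D_4 = 6.7954
D_5 = 7.2303
D_6 = 7.6930
TV_6 = 7.9853/(0.155−0.038) = 68.2508
P₀ = Σ Dₜ/(1+r)ᵗ + TV_6/(1+r)^6 = 51.9549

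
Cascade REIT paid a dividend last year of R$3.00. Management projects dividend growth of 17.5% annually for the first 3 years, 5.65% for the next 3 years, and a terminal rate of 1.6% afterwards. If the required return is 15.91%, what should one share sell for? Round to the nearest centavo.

R$33.86

Three-stage DDM. Project D₁…D_6; terminal Gordon value at t=6 with g = 0.016; discount at r = 0.1591.
D_1 = 3.5250
D_2 = 4.1419
D_3 = 4.8667
D_4 = 5.1417
D_5 = 5.4322
D_6 = 5.7391
TV_6 = 5.8309/(0.1591−0.016) = 40.7472
P₀ = Σ Dₜ/(1+r)ᵗ + TV_6/(1+r)^6 = 33.8631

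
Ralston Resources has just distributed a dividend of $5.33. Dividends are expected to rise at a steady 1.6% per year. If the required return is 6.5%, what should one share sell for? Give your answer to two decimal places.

Gordon growth model: P₀ = D₁/(r − g). D₁ = 5.33 × (1 + 0.016) = 5.4153.
P₀ = 5.4153 / (0.065 − 0.016) = 5.4153 / 0.049 = 110.5159

$110.52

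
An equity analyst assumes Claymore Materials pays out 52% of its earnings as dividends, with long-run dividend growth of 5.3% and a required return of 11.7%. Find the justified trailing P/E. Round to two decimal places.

Justified trailing P/E = b(1+g)/(r−g) = 0.52×(1+0.053)/(0.117−0.053) = 8.5556

8.56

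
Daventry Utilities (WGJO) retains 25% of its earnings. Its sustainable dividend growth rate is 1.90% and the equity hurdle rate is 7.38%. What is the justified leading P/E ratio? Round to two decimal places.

Payout ratio b = 1 − 0.25 = 0.75.
Justified leading P/E = b/(r−g) = 0.75/(0.0738−0.019) = 13.6861

13.69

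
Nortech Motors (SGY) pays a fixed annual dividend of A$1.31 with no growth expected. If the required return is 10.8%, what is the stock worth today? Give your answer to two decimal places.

A$12.13

Zero-growth DDM (perpetuity): P₀ = D/r = 1.31 / 0.108 = 12.1296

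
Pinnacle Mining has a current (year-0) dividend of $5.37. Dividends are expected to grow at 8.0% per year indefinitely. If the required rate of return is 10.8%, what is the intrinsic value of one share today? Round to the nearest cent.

Gordon growth model: P₀ = D₁/(r − g). D₁ = 5.37 × (1 + 0.08) = 5.7996.
P₀ = 5.7996 / (0.108 − 0.08) = 5.7996 / 0.028 = 207.1286

$207.13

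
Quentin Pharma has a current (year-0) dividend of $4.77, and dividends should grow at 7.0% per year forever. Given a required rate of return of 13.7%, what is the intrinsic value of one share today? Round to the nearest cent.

Gordon growth model: P₀ = D₁/(r − g). D₁ = 4.77 × (1 + 0.07) = 5.1039.
P₀ = 5.1039 / (0.137 − 0.07) = 5.1039 / 0.067 = 76.1776

$76.18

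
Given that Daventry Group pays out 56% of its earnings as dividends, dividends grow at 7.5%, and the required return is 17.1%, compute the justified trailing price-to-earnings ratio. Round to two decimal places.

6.27

Justified trailing P/E = b(1+g)/(r−g) = 0.56×(1+0.075)/(0.171−0.075) = 6.2708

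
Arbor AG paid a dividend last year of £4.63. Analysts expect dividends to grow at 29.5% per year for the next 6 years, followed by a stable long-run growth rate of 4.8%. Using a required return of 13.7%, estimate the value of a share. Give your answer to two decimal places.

Two-stage DDM. Project D₁…D_6 at 0.295, terminal growth 0.048, discount at r = 0.137.
D_1 = 5.9958
D_2 = 7.7646
D_3 = 10.0552
D_4 = 13.0215
D_5 = 16.8628
D_6 = 21.8373
Terminal value at t=6: TV = D_7/(r−g) = 22.8855/(0.137−0.048) = 257.1407
P₀ = 5.9958/(1+0.137)^1 + 7.7646/(1+0.137)^2 + 10.0552/(1+0.137)^3 + 13.0215/(1+0.137)^4 + 16.8628/(1+0.137)^5 + 21.8373/(1+0.137)^6 + 257.1407/(1+0.137)^6 = 163.9101

£163.91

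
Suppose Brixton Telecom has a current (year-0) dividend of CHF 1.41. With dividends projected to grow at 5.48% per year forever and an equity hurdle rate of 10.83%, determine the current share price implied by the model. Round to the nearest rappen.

Gordon growth model: P₀ = D₁/(r − g). D₁ = 1.41 × (1 + 0.0548) = 1.4873.
P₀ = 1.4873 / (0.1083 − 0.0548) = 1.4873 / 0.0535 = 27.7994

CHF 27.80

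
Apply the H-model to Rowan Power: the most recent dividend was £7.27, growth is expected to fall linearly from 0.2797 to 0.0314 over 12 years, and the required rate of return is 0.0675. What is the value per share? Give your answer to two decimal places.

H-model: P₀ = D₀[(1+g_L) + H(g_S−g_L)]/(r−g_L), with H = 12/2 = 6.
P₀ = 7.27 × [(1+0.0314) + 6×(0.2797−0.0314)] / (0.0675−0.0314)
   = 7.27 × 2.5212 / 0.0361 = 507.7320

£507.73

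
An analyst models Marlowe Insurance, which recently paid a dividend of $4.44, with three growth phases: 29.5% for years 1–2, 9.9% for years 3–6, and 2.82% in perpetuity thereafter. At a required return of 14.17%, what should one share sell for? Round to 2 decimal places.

$75.97

Three-stage DDM. Project D₁…D_6; terminal Gordon value at t=6 with g = 0.0282; discount at r = 0.1417.
D_1 = 5.7498
D_2 = 7.4460
D_3 = 8.1831
D_4 = 8.9933
D_5 = 9.8836
D_6 = 10.8621
TV_6 = 11.1684/(0.1417−0.0282) = 98.4000
P₀ = Σ Dₜ/(1+r)ᵗ + TV_6/(1+r)^6 = 75.9708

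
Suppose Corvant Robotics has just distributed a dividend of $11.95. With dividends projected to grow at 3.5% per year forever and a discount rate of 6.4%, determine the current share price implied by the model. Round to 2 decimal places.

Gordon growth model: P₀ = D₁/(r − g). D₁ = 11.95 × (1 + 0.035) = 12.3682.
P₀ = 12.3682 / (0.064 − 0.035) = 12.3682 / 0.029 = 426.4914

$426.49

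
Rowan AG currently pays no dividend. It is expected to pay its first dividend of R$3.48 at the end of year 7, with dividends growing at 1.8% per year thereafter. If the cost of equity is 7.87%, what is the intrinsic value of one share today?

R$36.39

Deferred-dividend DDM. At t=6 the remaining stream is a growing perpetuity with first payment D_7 = 3.48.
V_6 = D_7/(r−g) = 3.48/(0.0787−0.018) = 57.3311
P₀ = V_6/(1+r)^6 = 57.3311/(1+0.0787)^6 = 36.3904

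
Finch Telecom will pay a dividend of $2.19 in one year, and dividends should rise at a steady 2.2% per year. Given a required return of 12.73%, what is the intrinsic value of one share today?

Gordon growth model: P₀ = D₁/(r − g), with D₁ = 2.19 given directly.
P₀ = 2.1900 / (0.1273 − 0.022) = 2.1900 / 0.1053 = 20.7977

$20.80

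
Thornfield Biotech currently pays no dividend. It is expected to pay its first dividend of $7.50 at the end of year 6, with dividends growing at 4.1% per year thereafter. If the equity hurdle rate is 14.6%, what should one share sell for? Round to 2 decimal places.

$36.14

Deferred-dividend DDM. At t=5 the remaining stream is a growing perpetuity with first payment D_6 = 7.50.
V_5 = D_6/(r−g) = 7.50/(0.146−0.041) = 71.4286
P₀ = V_5/(1+r)^5 = 71.4286/(1+0.146)^5 = 36.1367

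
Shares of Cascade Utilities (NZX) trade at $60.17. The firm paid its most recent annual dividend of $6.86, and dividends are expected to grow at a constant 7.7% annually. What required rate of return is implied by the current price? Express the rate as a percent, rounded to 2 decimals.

Rearranging the constant-growth DDM: r = D₁/P₀ + g.
D₁ = 6.86 × (1 + 0.077) = 7.3882.
r = 7.3882 / 60.17 + 0.077 = 0.12279 + 0.077 = 0.19979

19.98%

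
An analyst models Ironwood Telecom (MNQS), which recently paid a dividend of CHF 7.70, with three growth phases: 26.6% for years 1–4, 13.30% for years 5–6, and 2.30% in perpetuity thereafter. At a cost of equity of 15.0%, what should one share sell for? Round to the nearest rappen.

CHF 149.93

Three-stage DDM. Project D₁…D_6; terminal Gordon value at t=6 with g = 0.023; discount at r = 0.15.
D_1 = 9.7482
D_2 = 12.3412
D_3 = 15.6240
D_4 = 19.7800
D_5 = 22.4107
D_6 = 25.3913
TV_6 = 25.9753/(0.15−0.023) = 204.5301
P₀ = Σ Dₜ/(1+r)ᵗ + TV_6/(1+r)^6 = 149.9342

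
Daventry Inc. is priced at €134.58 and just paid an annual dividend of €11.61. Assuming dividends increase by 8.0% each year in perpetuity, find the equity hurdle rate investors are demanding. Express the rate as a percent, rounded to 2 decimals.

17.32%

Rearranging the constant-growth DDM: r = D₁/P₀ + g.
D₁ = 11.61 × (1 + 0.08) = 12.5388.
r = 12.5388 / 134.58 + 0.08 = 0.09317 + 0.08 = 0.17317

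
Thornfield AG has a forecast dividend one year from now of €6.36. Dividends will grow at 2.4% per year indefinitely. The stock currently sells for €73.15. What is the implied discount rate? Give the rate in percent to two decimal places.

Rearranging the constant-growth DDM: r = D₁/P₀ + g.
r = 6.3600 / 73.15 + 0.024 = 0.08694 + 0.024 = 0.11094

11.09%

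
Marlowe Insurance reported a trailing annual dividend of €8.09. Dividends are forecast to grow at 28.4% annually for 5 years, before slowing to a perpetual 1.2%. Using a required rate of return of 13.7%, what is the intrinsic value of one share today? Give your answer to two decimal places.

€179.41

Two-stage DDM. Project D₁…D_5 at 0.284, terminal growth 0.012, discount at r = 0.137.
D_1 = 10.3876
D_2 = 13.3376
D_3 = 17.1255
D_4 = 21.9892
D_5 = 28.2341
Terminal value at t=5: TV = D_6/(r−g) = 28.5729/(0.137−0.012) = 228.5831
P₀ = 10.3876/(1+0.137)^1 + 13.3376/(1+0.137)^2 + 17.1255/(1+0.137)^3 + 21.9892/(1+0.137)^4 + 28.2341/(1+0.137)^5 + 228.5831/(1+0.137)^5 = 179.4131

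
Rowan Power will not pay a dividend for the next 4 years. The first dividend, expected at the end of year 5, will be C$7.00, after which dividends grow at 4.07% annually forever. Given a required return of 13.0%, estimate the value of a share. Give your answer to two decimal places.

C$48.08

Deferred-dividend DDM. At t=4 the remaining stream is a growing perpetuity with first payment D_5 = 7.00.
V_4 = D_5/(r−g) = 7.00/(0.13−0.0407) = 78.3875
P₀ = V_4/(1+r)^4 = 78.3875/(1+0.13)^4 = 48.0765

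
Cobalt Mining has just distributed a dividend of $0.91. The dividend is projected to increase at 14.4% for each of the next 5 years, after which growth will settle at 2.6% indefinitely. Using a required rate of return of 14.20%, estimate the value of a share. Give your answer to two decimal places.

Two-stage DDM. Project D₁…D_5 at 0.144, terminal growth 0.026, discount at r = 0.142.
D_1 = 1.0410
D_2 = 1.1909
D_3 = 1.3624
D_4 = 1.5586
D_5 = 1.7831
Terminal value at t=5: TV = D_6/(r−g) = 1.8294/(0.142−0.026) = 15.7711
P₀ = 1.0410/(1+0.142)^1 + 1.1909/(1+0.142)^2 + 1.3624/(1+0.142)^3 + 1.5586/(1+0.142)^4 + 1.7831/(1+0.142)^5 + 15.7711/(1+0.142)^5 = 12.6935

$12.69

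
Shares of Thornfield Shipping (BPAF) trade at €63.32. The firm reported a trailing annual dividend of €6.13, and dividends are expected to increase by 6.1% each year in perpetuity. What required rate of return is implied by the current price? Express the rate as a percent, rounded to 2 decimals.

16.37%

Rearranging the constant-growth DDM: r = D₁/P₀ + g.
D₁ = 6.13 × (1 + 0.061) = 6.5039.
r = 6.5039 / 63.32 + 0.061 = 0.10272 + 0.061 = 0.16372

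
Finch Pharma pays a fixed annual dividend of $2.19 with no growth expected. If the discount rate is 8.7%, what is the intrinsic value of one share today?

Zero-growth DDM (perpetuity): P₀ = D/r = 2.19 / 0.087 = 25.1724

$25.17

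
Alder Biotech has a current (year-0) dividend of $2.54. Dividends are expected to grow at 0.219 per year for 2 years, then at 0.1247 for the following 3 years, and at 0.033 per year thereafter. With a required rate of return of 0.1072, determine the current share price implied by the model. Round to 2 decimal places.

$60.33

Three-stage DDM. Project D₁…D_5; terminal Gordon value at t=5 with g = 0.033; discount at r = 0.1072.
D_1 = 3.0963
D_2 = 3.7743
D_3 = 4.2450
D_4 = 4.7744
D_5 = 5.3697
TV_5 = 5.5469/(0.1072−0.033) = 74.7563
P₀ = Σ Dₜ/(1+r)ᵗ + TV_5/(1+r)^5 = 60.3350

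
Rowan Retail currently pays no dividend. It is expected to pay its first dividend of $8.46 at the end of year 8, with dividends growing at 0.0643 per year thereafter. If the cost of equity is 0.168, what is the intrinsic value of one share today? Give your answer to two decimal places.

Deferred-dividend DDM. At t=7 the remaining stream is a growing perpetuity with first payment D_8 = 8.46.
V_7 = D_8/(r−g) = 8.46/(0.168−0.0643) = 81.5815
P₀ = V_7/(1+r)^7 = 81.5815/(1+0.168)^7 = 27.5101

$27.51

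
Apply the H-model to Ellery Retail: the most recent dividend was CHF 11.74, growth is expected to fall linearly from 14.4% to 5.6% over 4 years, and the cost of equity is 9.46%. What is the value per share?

CHF 374.71

H-model: P₀ = D₀[(1+g_L) + H(g_S−g_L)]/(r−g_L), with H = 4/2 = 2.
P₀ = 11.74 × [(1+0.056) + 2×(0.144−0.056)] / (0.0946−0.056)
   = 11.74 × 1.2320 / 0.0386 = 374.7067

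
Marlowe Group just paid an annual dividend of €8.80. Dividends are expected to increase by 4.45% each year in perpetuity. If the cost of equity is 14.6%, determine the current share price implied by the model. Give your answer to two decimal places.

Gordon growth model: P₀ = D₁/(r − g). D₁ = 8.80 × (1 + 0.0445) = 9.1916.
P₀ = 9.1916 / (0.146 − 0.0445) = 9.1916 / 0.1015 = 90.5576

€90.56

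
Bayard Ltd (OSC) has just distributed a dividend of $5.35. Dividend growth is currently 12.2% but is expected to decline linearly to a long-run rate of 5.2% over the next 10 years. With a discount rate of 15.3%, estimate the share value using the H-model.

H-model: P₀ = D₀[(1+g_L) + H(g_S−g_L)]/(r−g_L), with H = 10/2 = 5.
P₀ = 5.35 × [(1+0.052) + 5×(0.122−0.052)] / (0.153−0.052)
   = 5.35 × 1.4020 / 0.101 = 74.2644

$74.26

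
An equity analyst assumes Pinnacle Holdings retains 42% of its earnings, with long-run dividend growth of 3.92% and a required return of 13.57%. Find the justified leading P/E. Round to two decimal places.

6.01

Payout ratio b = 1 − 0.42 = 0.58.
Justified leading P/E = b/(r−g) = 0.58/(0.1357−0.0392) = 6.0104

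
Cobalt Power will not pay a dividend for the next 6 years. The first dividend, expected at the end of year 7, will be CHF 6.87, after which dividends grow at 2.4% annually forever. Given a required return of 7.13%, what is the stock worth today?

Deferred-dividend DDM. At t=6 the remaining stream is a growing perpetuity with first payment D_7 = 6.87.
V_6 = D_7/(r−g) = 6.87/(0.0713−0.024) = 145.2431
P₀ = V_6/(1+r)^6 = 145.2431/(1+0.0713)^6 = 96.0791

CHF 96.08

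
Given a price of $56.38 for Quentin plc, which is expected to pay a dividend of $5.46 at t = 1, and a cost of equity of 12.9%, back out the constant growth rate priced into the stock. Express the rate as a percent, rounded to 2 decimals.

3.22%

From P₀ = D₁/(r − g), the implied growth is g = r − D₁/P₀.
g = 0.129 − 5.46/56.38 = 0.129 − 0.09684 = 0.03216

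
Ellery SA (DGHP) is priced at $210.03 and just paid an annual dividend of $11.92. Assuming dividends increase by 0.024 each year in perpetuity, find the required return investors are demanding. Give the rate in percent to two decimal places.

8.21%

Rearranging the constant-growth DDM: r = D₁/P₀ + g.
D₁ = 11.92 × (1 + 0.024) = 12.2061.
r = 12.2061 / 210.03 + 0.024 = 0.05812 + 0.024 = 0.08212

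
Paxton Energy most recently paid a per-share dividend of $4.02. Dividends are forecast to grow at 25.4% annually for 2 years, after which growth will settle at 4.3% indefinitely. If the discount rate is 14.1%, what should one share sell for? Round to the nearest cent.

Two-stage DDM. Project D₁…D_2 at 0.254, terminal growth 0.043, discount at r = 0.141.
D_1 = 5.0411
D_2 = 6.3215
Terminal value at t=2: TV = D_3/(r−g) = 6.5933/(0.141−0.043) = 67.2790
P₀ = 5.0411/(1+0.141)^1 + 6.3215/(1+0.141)^2 + 67.2790/(1+0.141)^2 = 60.9521

$60.95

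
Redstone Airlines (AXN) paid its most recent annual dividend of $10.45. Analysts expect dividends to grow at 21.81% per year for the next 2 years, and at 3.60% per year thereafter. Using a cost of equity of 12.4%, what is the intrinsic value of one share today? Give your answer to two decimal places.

$168.08

Two-stage DDM. Project D₁…D_2 at 0.2181, terminal growth 0.036, discount at r = 0.124.
D_1 = 12.7291
D_2 = 15.5054
Terminal value at t=2: TV = D_3/(r−g) = 16.0636/(0.124−0.036) = 182.5405
P₀ = 12.7291/(1+0.124)^1 + 15.5054/(1+0.124)^2 + 182.5405/(1+0.124)^2 = 168.0841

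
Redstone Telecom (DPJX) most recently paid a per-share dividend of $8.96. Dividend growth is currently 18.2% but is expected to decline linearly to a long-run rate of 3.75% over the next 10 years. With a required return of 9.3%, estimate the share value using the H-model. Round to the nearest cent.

$284.14

H-model: P₀ = D₀[(1+g_L) + H(g_S−g_L)]/(r−g_L), with H = 10/2 = 5.
P₀ = 8.96 × [(1+0.0375) + 5×(0.182−0.0375)] / (0.093−0.0375)
   = 8.96 × 1.7600 / 0.0555 = 284.1369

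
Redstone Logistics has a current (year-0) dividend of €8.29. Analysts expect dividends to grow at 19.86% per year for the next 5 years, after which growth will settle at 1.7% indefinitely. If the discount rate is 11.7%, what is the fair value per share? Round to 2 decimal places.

€171.41

Two-stage DDM. Project D₁…D_5 at 0.1986, terminal growth 0.017, discount at r = 0.117.
D_1 = 9.9364
D_2 = 11.9098
D_3 = 14.2750
D_4 = 17.1101
D_5 = 20.5081
Terminal value at t=5: TV = D_6/(r−g) = 20.8568/(0.117−0.017) = 208.5676
P₀ = 9.9364/(1+0.117)^1 + 11.9098/(1+0.117)^2 + 14.2750/(1+0.117)^3 + 17.1101/(1+0.117)^4 + 20.5081/(1+0.117)^5 + 208.5676/(1+0.117)^5 = 171.4135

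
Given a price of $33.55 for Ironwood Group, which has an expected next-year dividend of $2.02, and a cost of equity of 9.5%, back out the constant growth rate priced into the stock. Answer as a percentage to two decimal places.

From P₀ = D₁/(r − g), the implied growth is g = r − D₁/P₀.
g = 0.095 − 2.02/33.55 = 0.095 − 0.06021 = 0.03479

3.48%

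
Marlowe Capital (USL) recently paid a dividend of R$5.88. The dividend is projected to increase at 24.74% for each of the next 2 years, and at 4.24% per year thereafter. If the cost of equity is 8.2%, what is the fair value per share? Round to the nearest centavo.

Two-stage DDM. Project D₁…D_2 at 0.2474, terminal growth 0.0424, discount at r = 0.082.
D_1 = 7.3347
D_2 = 9.1493
Terminal value at t=2: TV = D_3/(r−g) = 9.5373/(0.082−0.0424) = 240.8397
P₀ = 7.3347/(1+0.082)^1 + 9.1493/(1+0.082)^2 + 240.8397/(1+0.082)^2 = 220.3125

R$220.31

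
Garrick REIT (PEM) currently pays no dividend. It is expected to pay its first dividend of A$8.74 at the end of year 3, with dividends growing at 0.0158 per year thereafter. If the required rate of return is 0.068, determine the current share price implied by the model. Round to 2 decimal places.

A$146.79

Deferred-dividend DDM. At t=2 the remaining stream is a growing perpetuity with first payment D_3 = 8.74.
V_2 = D_3/(r−g) = 8.74/(0.068−0.0158) = 167.4330
P₀ = V_2/(1+r)^2 = 167.4330/(1+0.068)^2 = 146.7907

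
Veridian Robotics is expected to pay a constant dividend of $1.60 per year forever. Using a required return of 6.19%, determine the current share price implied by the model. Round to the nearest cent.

$25.85

Zero-growth DDM (perpetuity): P₀ = D/r = 1.60 / 0.0619 = 25.8481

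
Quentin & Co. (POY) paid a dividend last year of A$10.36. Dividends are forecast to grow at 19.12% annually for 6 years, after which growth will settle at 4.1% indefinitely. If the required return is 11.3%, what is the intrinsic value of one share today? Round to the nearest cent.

Two-stage DDM. Project D₁…D_6 at 0.1912, terminal growth 0.041, discount at r = 0.113.
D_1 = 12.3408
D_2 = 14.7004
D_3 = 17.5111
D_4 = 20.8592
D_5 = 24.8475
D_6 = 29.5984
Terminal value at t=6: TV = D_7/(r−g) = 30.8119/(0.113−0.041) = 427.9432
P₀ = 12.3408/(1+0.113)^1 + 14.7004/(1+0.113)^2 + 17.5111/(1+0.113)^3 + 20.8592/(1+0.113)^4 + 24.8475/(1+0.113)^5 + 29.5984/(1+0.113)^6 + 427.9432/(1+0.113)^6 = 304.4876

A$304.49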